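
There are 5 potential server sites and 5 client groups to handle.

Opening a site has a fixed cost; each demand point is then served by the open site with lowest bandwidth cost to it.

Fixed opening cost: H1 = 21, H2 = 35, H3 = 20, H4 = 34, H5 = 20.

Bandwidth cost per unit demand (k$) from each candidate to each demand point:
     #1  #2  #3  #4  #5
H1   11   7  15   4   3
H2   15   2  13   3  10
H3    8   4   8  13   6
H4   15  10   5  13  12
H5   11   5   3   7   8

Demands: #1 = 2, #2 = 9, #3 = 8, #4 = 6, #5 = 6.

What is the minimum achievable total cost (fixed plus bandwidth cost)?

Open {H1, H5}: assign each demand point to its cheapest open site.
  #1→H1 2×11=22, #2→H5 9×5=45, #3→H5 8×3=24, #4→H1 6×4=24, #5→H1 6×3=18
  bandwidth cost 133, fixed 41 → total 174.
Compare {H1, H2, H5}: bandwidth cost 100 + fixed 76 = 176.
Compare {H1, H3, H5}: bandwidth cost 118 + fixed 61 = 179.
Compare {H2, H5}: bandwidth cost 130 + fixed 55 = 185.
All other subsets cost ≥ 176. Minimum total cost: 174.

174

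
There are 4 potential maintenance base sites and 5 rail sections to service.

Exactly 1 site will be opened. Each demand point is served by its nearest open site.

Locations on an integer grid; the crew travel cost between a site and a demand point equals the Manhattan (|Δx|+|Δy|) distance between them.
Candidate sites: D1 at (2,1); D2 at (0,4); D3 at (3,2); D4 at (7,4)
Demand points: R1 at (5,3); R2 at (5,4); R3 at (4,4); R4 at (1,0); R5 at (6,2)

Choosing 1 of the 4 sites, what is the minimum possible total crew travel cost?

Open {D3}.
  R1→D3 3, R2→D3 4, R3→D3 3, R4→D3 4, R5→D3 3  ⇒ total 17.
Compare {D4}: total 21.
Compare {D1}: total 23.
No size-1 selection does better; minimum is 17.

17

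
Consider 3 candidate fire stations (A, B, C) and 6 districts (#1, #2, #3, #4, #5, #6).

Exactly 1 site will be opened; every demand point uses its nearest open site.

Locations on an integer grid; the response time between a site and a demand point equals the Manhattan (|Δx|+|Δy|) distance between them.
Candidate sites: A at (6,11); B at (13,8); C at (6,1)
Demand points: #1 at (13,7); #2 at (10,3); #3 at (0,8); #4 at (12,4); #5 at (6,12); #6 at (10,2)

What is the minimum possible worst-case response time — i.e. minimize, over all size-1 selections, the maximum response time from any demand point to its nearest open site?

Open {A}.
  Farthest demand point is #4 at response time 13 (to A); all others are ≤ 13.
With {B} the worst case is 13.
With {C} the worst case is 13.
No size-1 selection achieves below 13.

13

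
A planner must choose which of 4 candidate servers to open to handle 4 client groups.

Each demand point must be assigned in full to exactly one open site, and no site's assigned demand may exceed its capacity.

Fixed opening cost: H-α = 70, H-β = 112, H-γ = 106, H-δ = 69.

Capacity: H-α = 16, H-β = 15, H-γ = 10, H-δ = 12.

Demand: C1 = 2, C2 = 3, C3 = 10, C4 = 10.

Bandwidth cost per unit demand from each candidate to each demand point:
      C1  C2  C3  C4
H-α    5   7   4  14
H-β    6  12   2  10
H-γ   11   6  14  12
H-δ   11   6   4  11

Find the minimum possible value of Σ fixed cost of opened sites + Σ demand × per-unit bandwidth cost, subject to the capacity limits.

320

Open {H-α, H-δ}; cheapest assignment that respects the capacities:
  H-α (cap 16, load 15): C1, C2, C3 — cost 2×5 + 3×7 + 10×4 = 71
  H-δ (cap 12, load 10): C4 — cost 10×11 = 110
  Shipping 181, fixed 139 → total 320.
  Any other capacity-feasible assignment to {H-α, H-δ} ships for at least 181.
Compare {H-α, H-β}: its best feasible assignment gives total 353.
Compare {H-β, H-δ}: its best feasible assignment gives total 359.
Every other set of open sites that can feasibly serve all demand totals ≥ 353 even under its best assignment. Minimum: 320.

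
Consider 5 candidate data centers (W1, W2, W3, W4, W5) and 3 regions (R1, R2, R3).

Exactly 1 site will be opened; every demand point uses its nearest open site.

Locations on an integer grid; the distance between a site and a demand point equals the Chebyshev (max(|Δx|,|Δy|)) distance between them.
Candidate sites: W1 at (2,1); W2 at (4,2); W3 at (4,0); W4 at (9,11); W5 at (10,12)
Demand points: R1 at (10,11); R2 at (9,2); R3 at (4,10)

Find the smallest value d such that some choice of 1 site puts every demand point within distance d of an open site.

Open {W2}.
  Farthest demand point is R1 at distance 9 (to W2); all others are ≤ 9.
With {W4} the worst case is 9.
With {W1} the worst case is 10.
No size-1 selection achieves below 9.

9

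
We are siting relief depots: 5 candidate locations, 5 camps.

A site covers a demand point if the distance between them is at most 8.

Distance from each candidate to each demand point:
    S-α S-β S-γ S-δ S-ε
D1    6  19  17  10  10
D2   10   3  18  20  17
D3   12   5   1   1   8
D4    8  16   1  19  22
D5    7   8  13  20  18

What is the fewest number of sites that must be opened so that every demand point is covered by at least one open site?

Coverage sets (demand points within 8 of each site):
  D1: {S-α}
  D2: {S-β}
  D3: {S-β, S-γ, S-δ, S-ε}
  D4: {S-α, S-γ}
  D5: {S-α, S-β}
No single site covers all 5 demand points.
But {D1, D3} covers everything, so the minimum is 2.

2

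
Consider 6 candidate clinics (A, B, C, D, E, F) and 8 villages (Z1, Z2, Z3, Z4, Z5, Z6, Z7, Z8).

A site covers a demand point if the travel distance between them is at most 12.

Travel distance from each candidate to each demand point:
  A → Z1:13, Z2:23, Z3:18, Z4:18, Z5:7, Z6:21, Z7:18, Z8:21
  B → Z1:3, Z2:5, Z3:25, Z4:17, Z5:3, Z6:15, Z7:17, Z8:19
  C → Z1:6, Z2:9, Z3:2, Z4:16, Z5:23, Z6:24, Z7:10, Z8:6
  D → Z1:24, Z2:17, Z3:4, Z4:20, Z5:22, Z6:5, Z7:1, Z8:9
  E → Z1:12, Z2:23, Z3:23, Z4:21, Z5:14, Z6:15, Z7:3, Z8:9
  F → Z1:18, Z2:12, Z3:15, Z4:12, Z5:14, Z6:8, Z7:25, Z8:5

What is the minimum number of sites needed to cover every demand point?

Coverage sets (demand points within 12 of each site):
  A: {Z5}
  B: {Z1, Z2, Z5}
  C: {Z1, Z2, Z3, Z7, Z8}
  D: {Z3, Z6, Z7, Z8}
  E: {Z1, Z7, Z8}
  F: {Z2, Z4, Z6, Z8}
No 2 sites suffice: every size-2 union leaves at least one demand point uncovered.
But {A, C, F} covers everything, so the minimum is 3.

3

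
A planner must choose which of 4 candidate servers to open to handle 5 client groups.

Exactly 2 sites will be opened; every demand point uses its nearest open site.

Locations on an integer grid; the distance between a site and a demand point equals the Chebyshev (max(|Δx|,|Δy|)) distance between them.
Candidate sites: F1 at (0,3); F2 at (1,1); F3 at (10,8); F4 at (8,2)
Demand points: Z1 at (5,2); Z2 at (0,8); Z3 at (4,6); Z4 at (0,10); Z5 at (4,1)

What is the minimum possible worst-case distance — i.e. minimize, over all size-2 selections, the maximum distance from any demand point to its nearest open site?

7

Open {F1, F2}.
  Farthest demand point is Z4 at distance 7 (to F1); all others are ≤ 7.
With {F1, F3} the worst case is 7.
With {F1, F4} the worst case is 7.
No size-2 selection achieves below 7.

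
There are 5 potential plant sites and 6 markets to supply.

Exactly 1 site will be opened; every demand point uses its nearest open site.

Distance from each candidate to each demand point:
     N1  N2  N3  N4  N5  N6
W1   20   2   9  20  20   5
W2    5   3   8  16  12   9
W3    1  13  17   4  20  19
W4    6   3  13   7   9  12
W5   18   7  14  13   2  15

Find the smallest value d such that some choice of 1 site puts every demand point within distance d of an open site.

Open {W4}.
  Farthest demand point is N3 at distance 13 (to W4); all others are ≤ 13.
With {W2} the worst case is 16.
With {W5} the worst case is 18.
No size-1 selection achieves below 13.

13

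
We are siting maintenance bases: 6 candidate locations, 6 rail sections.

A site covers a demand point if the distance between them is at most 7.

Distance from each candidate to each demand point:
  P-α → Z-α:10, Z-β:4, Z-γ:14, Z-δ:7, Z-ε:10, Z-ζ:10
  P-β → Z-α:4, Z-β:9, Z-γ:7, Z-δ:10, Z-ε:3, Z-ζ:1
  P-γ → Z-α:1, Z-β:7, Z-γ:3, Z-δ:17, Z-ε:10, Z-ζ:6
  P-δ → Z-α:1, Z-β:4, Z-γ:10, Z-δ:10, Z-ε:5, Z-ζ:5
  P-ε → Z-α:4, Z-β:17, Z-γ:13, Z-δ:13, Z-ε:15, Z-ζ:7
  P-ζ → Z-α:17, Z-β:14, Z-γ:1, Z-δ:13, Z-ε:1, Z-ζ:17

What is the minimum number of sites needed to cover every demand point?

2

Coverage sets (demand points within 7 of each site):
  P-α: {Z-β, Z-δ}
  P-β: {Z-α, Z-γ, Z-ε, Z-ζ}
  P-γ: {Z-α, Z-β, Z-γ, Z-ζ}
  P-δ: {Z-α, Z-β, Z-ε, Z-ζ}
  P-ε: {Z-α, Z-ζ}
  P-ζ: {Z-γ, Z-ε}
No single site covers all 6 demand points.
But {P-α, P-β} covers everything, so the minimum is 2.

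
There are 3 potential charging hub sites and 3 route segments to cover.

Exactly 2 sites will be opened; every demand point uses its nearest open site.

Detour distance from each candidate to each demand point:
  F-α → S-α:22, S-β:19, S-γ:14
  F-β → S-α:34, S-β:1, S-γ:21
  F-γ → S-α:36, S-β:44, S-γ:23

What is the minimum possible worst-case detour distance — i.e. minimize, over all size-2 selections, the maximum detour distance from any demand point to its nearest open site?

Open {F-α, F-β}.
  Farthest demand point is S-α at detour distance 22 (to F-α); all others are ≤ 22.
With {F-α, F-γ} the worst case is 22.
With {F-β, F-γ} the worst case is 34.
No size-2 selection achieves below 22.

22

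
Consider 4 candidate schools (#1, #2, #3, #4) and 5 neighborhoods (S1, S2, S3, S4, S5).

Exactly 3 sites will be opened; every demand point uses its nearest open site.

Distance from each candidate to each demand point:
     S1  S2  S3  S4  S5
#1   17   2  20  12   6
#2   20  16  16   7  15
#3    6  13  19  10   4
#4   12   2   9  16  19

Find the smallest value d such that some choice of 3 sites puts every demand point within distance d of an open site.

Open {#2, #3, #4}.
  Farthest demand point is S3 at distance 9 (to #4); all others are ≤ 9.
With {#1, #3, #4} the worst case is 10.
With {#1, #2, #4} the worst case is 12.
No size-3 selection achieves below 9.

9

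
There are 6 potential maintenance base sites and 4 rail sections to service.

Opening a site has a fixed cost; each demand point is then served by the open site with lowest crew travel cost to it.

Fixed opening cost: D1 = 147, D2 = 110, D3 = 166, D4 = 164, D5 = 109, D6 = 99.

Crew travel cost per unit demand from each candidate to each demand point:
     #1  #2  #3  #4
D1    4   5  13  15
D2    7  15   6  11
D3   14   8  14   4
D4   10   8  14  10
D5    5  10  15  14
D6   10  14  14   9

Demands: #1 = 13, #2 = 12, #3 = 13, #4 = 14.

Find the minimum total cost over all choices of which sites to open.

Open {D2, D3}: assign each demand point to its cheapest open site.
  #1→D2 13×7=91, #2→D3 12×8=96, #3→D2 13×6=78, #4→D3 14×4=56
  crew travel cost 321, fixed 276 → total 597.
Compare {D1, D2}: crew travel cost 344 + fixed 257 = 601.
Compare {D2}: crew travel cost 503 + fixed 110 = 613.
Compare {D2, D5}: crew travel cost 417 + fixed 219 = 636.
All other subsets cost ≥ 601. Minimum total cost: 597.

597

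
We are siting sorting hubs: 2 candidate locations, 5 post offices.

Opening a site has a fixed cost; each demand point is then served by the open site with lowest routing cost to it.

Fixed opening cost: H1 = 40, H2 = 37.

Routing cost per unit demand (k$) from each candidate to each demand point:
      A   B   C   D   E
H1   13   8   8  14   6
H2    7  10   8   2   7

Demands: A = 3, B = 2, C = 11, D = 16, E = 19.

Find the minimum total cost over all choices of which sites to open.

Open {H2}: assign each demand point to its cheapest open site.
  A→H2 3×7=21, B→H2 2×10=20, C→H2 11×8=88, D→H2 16×2=32, E→H2 19×7=133
  routing cost 294, fixed 37 → total 331.
Compare {H1, H2}: routing cost 271 + fixed 77 = 348.
Compare {H1}: routing cost 481 + fixed 40 = 521.

331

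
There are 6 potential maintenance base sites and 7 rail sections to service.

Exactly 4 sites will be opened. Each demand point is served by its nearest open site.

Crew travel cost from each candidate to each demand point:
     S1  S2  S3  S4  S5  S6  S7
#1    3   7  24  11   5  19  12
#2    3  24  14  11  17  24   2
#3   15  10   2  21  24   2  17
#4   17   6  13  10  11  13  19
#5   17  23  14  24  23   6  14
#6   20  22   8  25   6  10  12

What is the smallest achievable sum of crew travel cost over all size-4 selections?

Open {#1, #2, #3, #4}.
  S1→#1 3, S2→#4 6, S3→#3 2, S4→#4 10, S5→#1 5, S6→#3 2, S7→#2 2  ⇒ total 30.
Compare {#2, #3, #4, #6}: total 31.
Compare {#1, #2, #3, #5}: total 32.
No size-4 selection does better; minimum is 30.

30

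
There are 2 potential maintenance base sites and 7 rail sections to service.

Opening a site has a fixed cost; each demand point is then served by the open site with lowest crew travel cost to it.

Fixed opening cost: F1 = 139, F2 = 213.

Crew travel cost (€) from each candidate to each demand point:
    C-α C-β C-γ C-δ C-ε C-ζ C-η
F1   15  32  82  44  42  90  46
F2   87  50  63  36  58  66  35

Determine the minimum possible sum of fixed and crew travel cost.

Open {F1}: assign each demand point to its cheapest open site.
  C-α→F1 15, C-β→F1 32, C-γ→F1 82, C-δ→F1 44, C-ε→F1 42, C-ζ→F1 90, C-η→F1 46
  crew travel cost 351, fixed 139 → total 490.
Compare {F2}: crew travel cost 395 + fixed 213 = 608.
Compare {F1, F2}: crew travel cost 289 + fixed 352 = 641.

490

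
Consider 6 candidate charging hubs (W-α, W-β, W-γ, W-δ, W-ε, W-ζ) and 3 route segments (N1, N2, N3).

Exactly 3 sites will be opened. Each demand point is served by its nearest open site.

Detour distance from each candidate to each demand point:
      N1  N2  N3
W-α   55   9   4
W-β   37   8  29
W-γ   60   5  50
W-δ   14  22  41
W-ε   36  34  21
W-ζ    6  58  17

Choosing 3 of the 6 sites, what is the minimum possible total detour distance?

Open {W-α, W-γ, W-ζ}.
  N1→W-ζ 6, N2→W-γ 5, N3→W-α 4  ⇒ total 15.
Compare {W-α, W-β, W-ζ}: total 18.
Compare {W-α, W-δ, W-ζ}: total 19.
No size-3 selection does better; minimum is 15.

15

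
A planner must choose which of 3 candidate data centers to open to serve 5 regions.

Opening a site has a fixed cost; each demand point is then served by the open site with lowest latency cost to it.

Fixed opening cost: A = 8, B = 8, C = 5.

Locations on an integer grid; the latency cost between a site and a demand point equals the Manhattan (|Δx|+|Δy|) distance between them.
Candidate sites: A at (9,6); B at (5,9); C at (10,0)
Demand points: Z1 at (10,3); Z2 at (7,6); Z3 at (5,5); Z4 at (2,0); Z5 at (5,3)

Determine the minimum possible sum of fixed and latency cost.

Open {A, C}: assign each demand point to its cheapest open site.
  Z1→C 3, Z2→A 2, Z3→A 5, Z4→C 8, Z5→A 7
  latency cost 25, fixed 13 → total 38.
Compare {A}: latency cost 31 + fixed 8 = 39.
Compare {B, C}: latency cost 26 + fixed 13 = 39.
Compare {C}: latency cost 38 + fixed 5 = 43.
All other subsets cost ≥ 39. Minimum total cost: 38.

38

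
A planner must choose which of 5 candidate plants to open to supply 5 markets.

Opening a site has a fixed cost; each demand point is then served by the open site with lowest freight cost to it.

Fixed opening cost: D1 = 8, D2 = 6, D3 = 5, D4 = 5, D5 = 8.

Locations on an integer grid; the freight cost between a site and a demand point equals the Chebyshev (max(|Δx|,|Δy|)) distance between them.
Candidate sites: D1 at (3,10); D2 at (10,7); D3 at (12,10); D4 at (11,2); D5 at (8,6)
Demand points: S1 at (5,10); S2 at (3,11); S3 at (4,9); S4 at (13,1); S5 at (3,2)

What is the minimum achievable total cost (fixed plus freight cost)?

27

Open {D1, D4}: assign each demand point to its cheapest open site.
  S1→D1 2, S2→D1 1, S3→D1 1, S4→D4 2, S5→D1 8
  freight cost 14, fixed 13 → total 27.
Compare {D1}: freight cost 22 + fixed 8 = 30.
Compare {D1, D5}: freight cost 14 + fixed 16 = 30.
Compare {D5}: freight cost 23 + fixed 8 = 31.
All other subsets cost ≥ 30. Minimum total cost: 27.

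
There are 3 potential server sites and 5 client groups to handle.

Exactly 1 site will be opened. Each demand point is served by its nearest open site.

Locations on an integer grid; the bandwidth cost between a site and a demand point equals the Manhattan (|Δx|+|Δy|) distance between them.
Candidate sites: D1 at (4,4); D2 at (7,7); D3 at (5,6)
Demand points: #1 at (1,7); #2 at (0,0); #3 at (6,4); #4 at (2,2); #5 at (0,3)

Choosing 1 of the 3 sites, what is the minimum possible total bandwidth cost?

Open {D1}.
  #1→D1 6, #2→D1 8, #3→D1 2, #4→D1 4, #5→D1 5  ⇒ total 25.
Compare {D3}: total 34.
Compare {D2}: total 45.

25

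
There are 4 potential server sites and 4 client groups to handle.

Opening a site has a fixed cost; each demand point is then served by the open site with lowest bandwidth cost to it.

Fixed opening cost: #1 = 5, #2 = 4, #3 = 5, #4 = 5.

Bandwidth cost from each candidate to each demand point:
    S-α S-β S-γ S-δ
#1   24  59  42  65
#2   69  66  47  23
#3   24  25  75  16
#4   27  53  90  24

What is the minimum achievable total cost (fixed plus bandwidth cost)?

Open {#1, #3}: assign each demand point to its cheapest open site.
  S-α→#1 24, S-β→#3 25, S-γ→#1 42, S-δ→#3 16
  bandwidth cost 107, fixed 10 → total 117.
Compare {#2, #3}: bandwidth cost 112 + fixed 9 = 121.
Compare {#1, #2, #3}: bandwidth cost 107 + fixed 14 = 121.
Compare {#1, #3, #4}: bandwidth cost 107 + fixed 15 = 122.
All other subsets cost ≥ 121. Minimum total cost: 117.

117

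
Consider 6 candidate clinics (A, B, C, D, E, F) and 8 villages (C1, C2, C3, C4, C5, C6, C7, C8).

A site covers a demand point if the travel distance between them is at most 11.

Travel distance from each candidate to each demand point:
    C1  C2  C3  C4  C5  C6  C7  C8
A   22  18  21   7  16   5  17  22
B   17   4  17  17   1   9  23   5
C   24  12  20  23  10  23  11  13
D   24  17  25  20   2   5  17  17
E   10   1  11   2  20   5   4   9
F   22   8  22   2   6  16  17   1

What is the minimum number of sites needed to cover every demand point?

2

Coverage sets (demand points within 11 of each site):
  A: {C4, C6}
  B: {C2, C5, C6, C8}
  C: {C5, C7}
  D: {C5, C6}
  E: {C1, C2, C3, C4, C6, C7, C8}
  F: {C2, C4, C5, C8}
No single site covers all 8 demand points.
But {B, E} covers everything, so the minimum is 2.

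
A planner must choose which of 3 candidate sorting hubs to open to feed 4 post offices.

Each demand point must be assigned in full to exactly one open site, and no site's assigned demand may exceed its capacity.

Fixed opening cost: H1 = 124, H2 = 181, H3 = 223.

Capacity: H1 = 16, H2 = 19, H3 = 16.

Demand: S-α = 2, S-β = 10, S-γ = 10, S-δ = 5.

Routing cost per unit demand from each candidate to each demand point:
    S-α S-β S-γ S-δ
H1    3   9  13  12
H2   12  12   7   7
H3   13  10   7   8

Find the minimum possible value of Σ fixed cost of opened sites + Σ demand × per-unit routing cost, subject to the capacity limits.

Open {H1, H2}; cheapest assignment that respects the capacities:
  H1 (cap 16, load 12): S-α, S-β — cost 2×3 + 10×9 = 96
  H2 (cap 19, load 15): S-γ, S-δ — cost 10×7 + 5×7 = 105
  Shipping 201, fixed 305 → total 506.
  Any other capacity-feasible assignment to {H1, H2} ships for at least 201.
Compare {H1, H3}: its best feasible assignment gives total 553.
Compare {H2, H3}: its best feasible assignment gives total 633.
Every other set of open sites that can feasibly serve all demand totals ≥ 553 even under its best assignment. Minimum: 506.

506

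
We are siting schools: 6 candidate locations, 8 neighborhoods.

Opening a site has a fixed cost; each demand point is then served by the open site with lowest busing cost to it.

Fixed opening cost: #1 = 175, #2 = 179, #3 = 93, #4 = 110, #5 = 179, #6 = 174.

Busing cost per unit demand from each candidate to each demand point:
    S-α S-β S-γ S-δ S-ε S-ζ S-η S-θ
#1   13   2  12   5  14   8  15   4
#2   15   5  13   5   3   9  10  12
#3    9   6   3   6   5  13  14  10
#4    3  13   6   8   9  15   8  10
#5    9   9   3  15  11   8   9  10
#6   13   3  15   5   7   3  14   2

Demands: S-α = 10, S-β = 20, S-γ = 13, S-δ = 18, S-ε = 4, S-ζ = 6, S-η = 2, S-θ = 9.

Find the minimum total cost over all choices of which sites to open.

622

Open {#4, #6}: assign each demand point to its cheapest open site.
  S-α→#4 10×3=30, S-β→#6 20×3=60, S-γ→#4 13×6=78, S-δ→#6 18×5=90, S-ε→#6 4×7=28, S-ζ→#6 6×3=18, S-η→#4 2×8=16, S-θ→#6 9×2=18
  busing cost 338, fixed 284 → total 622.
Compare {#3, #6}: busing cost 363 + fixed 267 = 630.
Compare {#1, #3}: busing cost 391 + fixed 268 = 659.
Compare {#1, #4}: busing cost 374 + fixed 285 = 659.
All other subsets cost ≥ 630. Minimum total cost: 622.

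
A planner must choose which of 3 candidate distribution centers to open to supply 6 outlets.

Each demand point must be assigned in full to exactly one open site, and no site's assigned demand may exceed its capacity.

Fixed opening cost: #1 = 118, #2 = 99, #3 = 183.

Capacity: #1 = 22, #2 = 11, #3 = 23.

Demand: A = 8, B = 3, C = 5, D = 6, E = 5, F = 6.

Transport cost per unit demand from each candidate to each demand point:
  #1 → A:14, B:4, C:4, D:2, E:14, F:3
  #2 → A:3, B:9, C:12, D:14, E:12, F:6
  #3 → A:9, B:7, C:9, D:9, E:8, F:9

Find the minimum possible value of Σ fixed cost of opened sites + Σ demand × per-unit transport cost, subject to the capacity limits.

388

Open {#1, #2}; cheapest assignment that respects the capacities:
  #1 (cap 22, load 22): C, D, E, F — cost 5×4 + 6×2 + 5×14 + 6×3 = 120
  #2 (cap 11, load 11): A, B — cost 8×3 + 3×9 = 51
  Shipping 171, fixed 217 → total 388.
  Any other capacity-feasible assignment to {#1, #2} ships for at least 171.
Compare {#1, #3}: its best feasible assignment gives total 475.
Compare {#2, #3}: its best feasible assignment gives total 526.
Every other set of open sites that can feasibly serve all demand totals ≥ 475 even under its best assignment. Minimum: 388.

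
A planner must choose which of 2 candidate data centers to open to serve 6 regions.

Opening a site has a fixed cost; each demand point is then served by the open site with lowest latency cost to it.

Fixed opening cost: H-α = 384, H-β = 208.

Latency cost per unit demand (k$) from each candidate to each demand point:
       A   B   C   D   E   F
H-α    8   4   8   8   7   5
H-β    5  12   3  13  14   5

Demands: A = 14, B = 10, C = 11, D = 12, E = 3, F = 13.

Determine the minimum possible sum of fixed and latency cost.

Open {H-β}: assign each demand point to its cheapest open site.
  A→H-β 14×5=70, B→H-β 10×12=120, C→H-β 11×3=33, D→H-β 12×13=156, E→H-β 3×14=42, F→H-β 13×5=65
  latency cost 486, fixed 208 → total 694.
Compare {H-α}: latency cost 422 + fixed 384 = 806.
Compare {H-α, H-β}: latency cost 325 + fixed 592 = 917.

694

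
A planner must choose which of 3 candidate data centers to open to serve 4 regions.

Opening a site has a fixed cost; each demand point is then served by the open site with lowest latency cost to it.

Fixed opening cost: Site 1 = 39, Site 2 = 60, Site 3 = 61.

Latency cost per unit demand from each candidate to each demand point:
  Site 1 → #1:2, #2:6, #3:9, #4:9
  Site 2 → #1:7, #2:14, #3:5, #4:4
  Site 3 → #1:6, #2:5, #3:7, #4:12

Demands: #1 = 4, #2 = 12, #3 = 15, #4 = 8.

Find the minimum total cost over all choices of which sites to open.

Open {Site 1, Site 2}: assign each demand point to its cheapest open site.
  #1→Site 1 4×2=8, #2→Site 1 12×6=72, #3→Site 2 15×5=75, #4→Site 2 8×4=32
  latency cost 187, fixed 99 → total 286.
Compare {Site 2, Site 3}: latency cost 191 + fixed 121 = 312.
Compare {Site 1}: latency cost 287 + fixed 39 = 326.
Compare {Site 1, Site 2, Site 3}: latency cost 175 + fixed 160 = 335.
All other subsets cost ≥ 312. Minimum total cost: 286.

286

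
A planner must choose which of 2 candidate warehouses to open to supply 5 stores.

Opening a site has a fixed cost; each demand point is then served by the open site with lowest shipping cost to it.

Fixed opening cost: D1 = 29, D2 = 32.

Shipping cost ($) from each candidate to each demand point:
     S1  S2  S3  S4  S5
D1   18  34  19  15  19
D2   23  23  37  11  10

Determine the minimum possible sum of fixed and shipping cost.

134

Open {D1}: assign each demand point to its cheapest open site.
  S1→D1 18, S2→D1 34, S3→D1 19, S4→D1 15, S5→D1 19
  shipping cost 105, fixed 29 → total 134.
Compare {D2}: shipping cost 104 + fixed 32 = 136.
Compare {D1, D2}: shipping cost 81 + fixed 61 = 142.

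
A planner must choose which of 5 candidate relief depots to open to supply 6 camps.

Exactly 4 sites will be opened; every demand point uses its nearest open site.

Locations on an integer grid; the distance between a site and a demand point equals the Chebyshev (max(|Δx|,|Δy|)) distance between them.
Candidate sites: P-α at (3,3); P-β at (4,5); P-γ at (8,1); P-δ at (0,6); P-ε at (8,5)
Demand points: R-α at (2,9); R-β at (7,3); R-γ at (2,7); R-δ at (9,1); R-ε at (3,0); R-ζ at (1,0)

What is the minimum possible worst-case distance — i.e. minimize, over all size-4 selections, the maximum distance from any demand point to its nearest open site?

Open {P-α, P-β, P-γ, P-δ}.
  Farthest demand point is R-α at distance 3 (to P-δ); all others are ≤ 3.
With {P-α, P-γ, P-δ, P-ε} the worst case is 3.
With {P-α, P-β, P-γ, P-ε} the worst case is 4.
No size-4 selection achieves below 3.

3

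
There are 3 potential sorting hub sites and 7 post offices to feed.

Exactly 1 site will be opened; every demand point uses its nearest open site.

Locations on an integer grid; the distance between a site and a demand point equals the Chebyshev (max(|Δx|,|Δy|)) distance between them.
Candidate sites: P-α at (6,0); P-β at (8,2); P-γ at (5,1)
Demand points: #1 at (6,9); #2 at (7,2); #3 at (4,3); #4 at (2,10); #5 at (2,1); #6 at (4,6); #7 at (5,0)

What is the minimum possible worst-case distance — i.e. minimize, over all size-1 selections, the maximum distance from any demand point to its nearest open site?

8

Open {P-β}.
  Farthest demand point is #4 at distance 8 (to P-β); all others are ≤ 8.
With {P-γ} the worst case is 9.
With {P-α} the worst case is 10.
No size-1 selection achieves below 8.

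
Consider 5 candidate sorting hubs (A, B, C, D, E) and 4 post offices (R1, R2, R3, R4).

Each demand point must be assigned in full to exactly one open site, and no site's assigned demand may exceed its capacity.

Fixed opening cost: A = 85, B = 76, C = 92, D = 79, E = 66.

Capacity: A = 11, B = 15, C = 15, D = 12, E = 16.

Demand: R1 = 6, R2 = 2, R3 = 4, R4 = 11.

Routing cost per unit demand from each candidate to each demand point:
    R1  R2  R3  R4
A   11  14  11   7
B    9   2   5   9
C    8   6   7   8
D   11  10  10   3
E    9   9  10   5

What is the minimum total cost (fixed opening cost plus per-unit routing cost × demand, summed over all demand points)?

Open {B, D}; cheapest assignment that respects the capacities:
  B (cap 15, load 12): R1, R2, R3 — cost 6×9 + 2×2 + 4×5 = 78
  D (cap 12, load 11): R4 — cost 11×3 = 33
  Shipping 111, fixed 155 → total 266.
  Any other capacity-feasible assignment to {B, D} ships for at least 111.
Compare {B, E}: its best feasible assignment gives total 275.
Compare {D, E}: its best feasible assignment gives total 290.
Every other set of open sites that can feasibly serve all demand totals ≥ 275 even under its best assignment. Minimum: 266.

266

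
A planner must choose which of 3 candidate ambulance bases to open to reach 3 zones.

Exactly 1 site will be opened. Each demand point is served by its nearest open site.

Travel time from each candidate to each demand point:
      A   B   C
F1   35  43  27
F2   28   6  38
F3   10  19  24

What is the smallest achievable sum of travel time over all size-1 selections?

53

Open {F3}.
  A→F3 10, B→F3 19, C→F3 24  ⇒ total 53.
Compare {F2}: total 72.
Compare {F1}: total 105.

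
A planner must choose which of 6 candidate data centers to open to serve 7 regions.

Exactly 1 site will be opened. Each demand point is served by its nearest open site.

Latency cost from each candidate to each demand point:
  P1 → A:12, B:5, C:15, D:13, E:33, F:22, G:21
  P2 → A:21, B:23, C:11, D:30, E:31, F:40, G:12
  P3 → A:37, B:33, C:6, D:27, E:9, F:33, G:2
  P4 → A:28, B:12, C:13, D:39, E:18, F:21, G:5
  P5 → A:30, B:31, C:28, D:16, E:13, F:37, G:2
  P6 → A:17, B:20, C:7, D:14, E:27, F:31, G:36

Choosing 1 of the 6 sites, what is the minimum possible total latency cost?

121

Open {P1}.
  A→P1 12, B→P1 5, C→P1 15, D→P1 13, E→P1 33, F→P1 22, G→P1 21  ⇒ total 121.
Compare {P4}: total 136.
Compare {P3}: total 147.
No size-1 selection does better; minimum is 121.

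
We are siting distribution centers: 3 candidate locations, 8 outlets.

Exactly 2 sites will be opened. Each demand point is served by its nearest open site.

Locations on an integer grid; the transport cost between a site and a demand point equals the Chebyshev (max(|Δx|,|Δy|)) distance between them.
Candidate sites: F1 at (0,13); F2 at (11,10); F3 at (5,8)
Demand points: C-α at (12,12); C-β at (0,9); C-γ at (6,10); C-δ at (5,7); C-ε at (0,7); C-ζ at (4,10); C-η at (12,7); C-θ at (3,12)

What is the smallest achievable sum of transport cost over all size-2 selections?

24

Open {F2, F3}.
  C-α→F2 2, C-β→F3 5, C-γ→F3 2, C-δ→F3 1, C-ε→F3 5, C-ζ→F3 2, C-η→F2 3, C-θ→F3 4  ⇒ total 24.
Compare {F1, F3}: total 31.
Compare {F1, F2}: total 33.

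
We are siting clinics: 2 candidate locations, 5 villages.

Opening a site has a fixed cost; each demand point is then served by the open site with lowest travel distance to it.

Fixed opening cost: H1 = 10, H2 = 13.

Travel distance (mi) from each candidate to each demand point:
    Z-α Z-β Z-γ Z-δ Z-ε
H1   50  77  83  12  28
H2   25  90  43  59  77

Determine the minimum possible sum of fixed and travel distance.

208

Open {H1, H2}: assign each demand point to its cheapest open site.
  Z-α→H2 25, Z-β→H1 77, Z-γ→H2 43, Z-δ→H1 12, Z-ε→H1 28
  travel distance 185, fixed 23 → total 208.
Compare {H1}: travel distance 250 + fixed 10 = 260.
Compare {H2}: travel distance 294 + fixed 13 = 307.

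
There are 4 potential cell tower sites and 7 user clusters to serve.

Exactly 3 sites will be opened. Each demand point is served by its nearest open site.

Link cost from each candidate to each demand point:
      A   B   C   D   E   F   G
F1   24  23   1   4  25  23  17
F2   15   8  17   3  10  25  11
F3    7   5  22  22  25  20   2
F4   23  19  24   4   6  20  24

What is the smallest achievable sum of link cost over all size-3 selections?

Open {F1, F3, F4}.
  A→F3 7, B→F3 5, C→F1 1, D→F1 4, E→F4 6, F→F3 20, G→F3 2  ⇒ total 45.
Compare {F1, F2, F3}: total 48.
Compare {F2, F3, F4}: total 60.
No size-3 selection does better; minimum is 45.

45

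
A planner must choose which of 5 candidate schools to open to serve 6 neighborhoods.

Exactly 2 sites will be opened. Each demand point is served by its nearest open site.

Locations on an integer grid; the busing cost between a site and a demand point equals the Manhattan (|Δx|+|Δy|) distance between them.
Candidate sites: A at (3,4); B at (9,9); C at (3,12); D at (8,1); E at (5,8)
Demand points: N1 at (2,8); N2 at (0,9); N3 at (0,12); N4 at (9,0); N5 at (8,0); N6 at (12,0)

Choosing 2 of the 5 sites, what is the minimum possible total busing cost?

Open {C, D}.
  N1→C 5, N2→C 6, N3→C 3, N4→D 2, N5→D 1, N6→D 5  ⇒ total 22.
Compare {D, E}: total 26.
Compare {A, D}: total 32.
No size-2 selection does better; minimum is 22.

22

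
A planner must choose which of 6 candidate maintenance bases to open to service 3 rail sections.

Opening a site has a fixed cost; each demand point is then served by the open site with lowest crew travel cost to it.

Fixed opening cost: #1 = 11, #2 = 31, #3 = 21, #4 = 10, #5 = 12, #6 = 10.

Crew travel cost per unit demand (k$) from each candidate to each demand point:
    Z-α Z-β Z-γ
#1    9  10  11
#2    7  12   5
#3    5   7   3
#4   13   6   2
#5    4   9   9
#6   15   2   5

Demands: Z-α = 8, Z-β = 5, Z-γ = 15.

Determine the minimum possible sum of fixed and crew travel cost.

104

Open {#4, #5, #6}: assign each demand point to its cheapest open site.
  Z-α→#5 8×4=32, Z-β→#6 5×2=10, Z-γ→#4 15×2=30
  crew travel cost 72, fixed 32 → total 104.
Compare {#4, #5}: crew travel cost 92 + fixed 22 = 114.
Compare {#1, #4, #5, #6}: crew travel cost 72 + fixed 43 = 115.
Compare {#3, #4, #6}: crew travel cost 80 + fixed 41 = 121.
All other subsets cost ≥ 114. Minimum total cost: 104.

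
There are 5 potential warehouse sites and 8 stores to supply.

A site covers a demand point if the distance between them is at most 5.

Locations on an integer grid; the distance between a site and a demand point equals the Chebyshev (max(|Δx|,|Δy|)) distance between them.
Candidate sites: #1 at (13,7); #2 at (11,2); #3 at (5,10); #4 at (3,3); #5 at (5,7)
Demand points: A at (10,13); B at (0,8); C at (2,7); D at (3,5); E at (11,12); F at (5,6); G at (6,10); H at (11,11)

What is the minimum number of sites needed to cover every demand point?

Coverage sets (demand points within 5 of each site):
  #1: {E, H}
  #2: {}
  #3: {A, B, C, D, F, G}
  #4: {B, C, D, F}
  #5: {B, C, D, F, G}
No single site covers all 8 demand points.
But {#1, #3} covers everything, so the minimum is 2.

2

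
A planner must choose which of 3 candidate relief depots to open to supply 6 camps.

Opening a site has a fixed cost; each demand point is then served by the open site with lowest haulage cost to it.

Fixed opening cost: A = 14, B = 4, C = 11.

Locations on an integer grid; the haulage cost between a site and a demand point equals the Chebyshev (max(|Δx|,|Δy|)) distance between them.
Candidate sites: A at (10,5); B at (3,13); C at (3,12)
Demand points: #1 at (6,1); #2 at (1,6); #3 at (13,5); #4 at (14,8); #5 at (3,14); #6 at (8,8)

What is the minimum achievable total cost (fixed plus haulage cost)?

Open {A, B}: assign each demand point to its cheapest open site.
  #1→A 4, #2→B 7, #3→A 3, #4→A 4, #5→B 1, #6→A 3
  haulage cost 22, fixed 18 → total 40.
Compare {A}: haulage cost 32 + fixed 14 = 46.
Compare {A, C}: haulage cost 22 + fixed 25 = 47.
Compare {B}: haulage cost 46 + fixed 4 = 50.
All other subsets cost ≥ 46. Minimum total cost: 40.

40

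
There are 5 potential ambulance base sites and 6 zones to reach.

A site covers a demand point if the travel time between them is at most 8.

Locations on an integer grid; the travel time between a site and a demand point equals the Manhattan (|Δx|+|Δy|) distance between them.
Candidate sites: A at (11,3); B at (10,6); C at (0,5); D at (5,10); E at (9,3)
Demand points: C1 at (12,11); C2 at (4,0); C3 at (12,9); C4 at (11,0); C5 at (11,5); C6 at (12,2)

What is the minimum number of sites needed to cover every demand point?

Coverage sets (demand points within 8 of each site):
  A: {C3, C4, C5, C6}
  B: {C1, C3, C4, C5, C6}
  C: {}
  D: {C1, C3}
  E: {C2, C4, C5, C6}
No single site covers all 6 demand points.
But {B, E} covers everything, so the minimum is 2.

2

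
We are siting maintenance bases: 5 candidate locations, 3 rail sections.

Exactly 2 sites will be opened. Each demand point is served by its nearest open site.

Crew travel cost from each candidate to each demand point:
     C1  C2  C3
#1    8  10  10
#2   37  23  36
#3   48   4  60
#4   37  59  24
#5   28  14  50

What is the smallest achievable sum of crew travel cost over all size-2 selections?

22

Open {#1, #3}.
  C1→#1 8, C2→#3 4, C3→#1 10  ⇒ total 22.
Compare {#1, #2}: total 28.
Compare {#1, #4}: total 28.
No size-2 selection does better; minimum is 22.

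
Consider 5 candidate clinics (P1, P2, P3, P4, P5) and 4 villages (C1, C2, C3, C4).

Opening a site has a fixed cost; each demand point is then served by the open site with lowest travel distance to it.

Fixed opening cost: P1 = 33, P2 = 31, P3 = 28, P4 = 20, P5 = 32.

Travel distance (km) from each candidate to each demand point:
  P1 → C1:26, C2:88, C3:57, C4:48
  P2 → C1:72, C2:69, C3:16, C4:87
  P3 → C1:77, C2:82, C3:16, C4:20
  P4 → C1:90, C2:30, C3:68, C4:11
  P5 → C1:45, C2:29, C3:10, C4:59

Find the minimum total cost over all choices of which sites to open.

147

Open {P4, P5}: assign each demand point to its cheapest open site.
  C1→P5 45, C2→P5 29, C3→P5 10, C4→P4 11
  travel distance 95, fixed 52 → total 147.
Compare {P1, P4, P5}: travel distance 76 + fixed 85 = 161.
Compare {P3, P5}: travel distance 104 + fixed 60 = 164.
Compare {P1, P3, P4}: travel distance 83 + fixed 81 = 164.
All other subsets cost ≥ 161. Minimum total cost: 147.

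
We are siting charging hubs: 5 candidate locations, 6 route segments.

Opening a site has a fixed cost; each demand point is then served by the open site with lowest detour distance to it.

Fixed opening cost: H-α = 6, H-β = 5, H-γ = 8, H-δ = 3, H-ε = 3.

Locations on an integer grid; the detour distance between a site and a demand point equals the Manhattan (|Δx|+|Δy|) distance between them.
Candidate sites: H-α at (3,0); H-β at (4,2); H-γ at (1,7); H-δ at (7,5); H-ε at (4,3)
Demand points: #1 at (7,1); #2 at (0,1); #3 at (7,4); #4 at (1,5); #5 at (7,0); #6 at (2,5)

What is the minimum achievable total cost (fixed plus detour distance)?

Open {H-δ, H-ε}: assign each demand point to its cheapest open site.
  #1→H-δ 4, #2→H-ε 6, #3→H-δ 1, #4→H-ε 5, #5→H-δ 5, #6→H-ε 4
  detour distance 25, fixed 6 → total 31.
Compare {H-ε}: detour distance 30 + fixed 3 = 33.
Compare {H-α, H-δ}: detour distance 24 + fixed 9 = 33.
Compare {H-γ, H-δ}: detour distance 22 + fixed 11 = 33.
All other subsets cost ≥ 33. Minimum total cost: 31.

31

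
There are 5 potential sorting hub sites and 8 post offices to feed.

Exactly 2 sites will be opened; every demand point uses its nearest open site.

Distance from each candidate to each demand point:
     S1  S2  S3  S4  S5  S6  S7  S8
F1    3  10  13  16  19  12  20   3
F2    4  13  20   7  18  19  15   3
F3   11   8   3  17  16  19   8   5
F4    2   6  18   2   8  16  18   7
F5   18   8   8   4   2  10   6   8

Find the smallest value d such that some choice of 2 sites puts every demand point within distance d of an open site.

Open {F1, F5}.
  Farthest demand point is S6 at distance 10 (to F5); all others are ≤ 10.
With {F2, F5} the worst case is 10.
With {F4, F5} the worst case is 10.
No size-2 selection achieves below 10.

10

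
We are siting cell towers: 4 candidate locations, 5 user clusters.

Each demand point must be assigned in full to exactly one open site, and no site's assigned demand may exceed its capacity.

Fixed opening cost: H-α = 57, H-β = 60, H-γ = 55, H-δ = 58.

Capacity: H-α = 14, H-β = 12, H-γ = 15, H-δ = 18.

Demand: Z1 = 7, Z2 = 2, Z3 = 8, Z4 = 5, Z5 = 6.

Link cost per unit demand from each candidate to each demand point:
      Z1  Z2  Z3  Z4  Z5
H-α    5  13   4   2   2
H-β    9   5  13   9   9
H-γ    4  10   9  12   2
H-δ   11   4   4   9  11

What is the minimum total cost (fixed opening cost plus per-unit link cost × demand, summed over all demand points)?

Open {H-α, H-γ}; cheapest assignment that respects the capacities:
  H-α (cap 14, load 13): Z3, Z4 — cost 8×4 + 5×2 = 42
  H-γ (cap 15, load 15): Z1, Z2, Z5 — cost 7×4 + 2×10 + 6×2 = 60
  Shipping 102, fixed 112 → total 214.
  Any other capacity-feasible assignment to {H-α, H-γ} ships for at least 102.
Compare {H-γ, H-δ}: its best feasible assignment gives total 238.
Compare {H-α, H-δ}: its best feasible assignment gives total 247.
Every other set of open sites that can feasibly serve all demand totals ≥ 238 even under its best assignment. Minimum: 214.

214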